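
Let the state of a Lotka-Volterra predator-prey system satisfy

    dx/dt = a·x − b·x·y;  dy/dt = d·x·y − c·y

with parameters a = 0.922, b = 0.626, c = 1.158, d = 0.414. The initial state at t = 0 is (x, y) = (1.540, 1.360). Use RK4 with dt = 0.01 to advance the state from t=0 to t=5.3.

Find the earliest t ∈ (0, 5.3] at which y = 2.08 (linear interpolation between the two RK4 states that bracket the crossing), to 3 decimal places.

t = 3.872

t=0.000: state=(1.540, 1.360)
step 1 (dt=0.01): k1=(0.109, -0.708), k2=(0.112, -0.706), k3=(0.112, -0.706), k4=(0.116, -0.703); state += dt/6·(k1+2k2+2k3+k4)
t=0.010: state=(1.541, 1.353)
t=0.020: state=(1.542, 1.346)
t=0.030: state=(1.544, 1.339)
continuing one RK4 step at a time; state shown every 20 steps (Δt=0.2):
t=0.200: state=(1.575, 1.227)
t=0.400: state=(1.637, 1.112)
t=0.600: state=(1.723, 1.013)
t=0.800: state=(1.835, 0.931)
t=1.000: state=(1.972, 0.865)
t=1.200: state=(2.135, 0.813)
t=1.400: state=(2.325, 0.775)
t=1.600: state=(2.541, 0.752)
t=1.800: state=(2.783, 0.744)
t=2.000: state=(3.048, 0.751)
t=2.200: state=(3.332, 0.776)
t=2.400: state=(3.627, 0.821)
t=2.600: state=(3.919, 0.890)
t=2.800: state=(4.191, 0.988)
t=3.000: state=(4.419, 1.120)
t=3.200: state=(4.571, 1.290)
t=3.400: state=(4.619, 1.498)
t=3.600: state=(4.537, 1.737)
t=3.800: state=(4.320, 1.991)
t=3.870: state=(4.215, 2.077)
next step: t=3.880: state=(4.199, 2.089) — y has crossed 2.08
linear interpolation between t=3.870 (2.07726) and t=3.880 (2.08942) → t≈3.872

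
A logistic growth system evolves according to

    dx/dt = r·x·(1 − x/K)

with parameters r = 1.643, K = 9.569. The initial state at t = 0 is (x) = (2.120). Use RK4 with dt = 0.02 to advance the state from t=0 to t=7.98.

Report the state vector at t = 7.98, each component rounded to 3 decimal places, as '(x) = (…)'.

t=0.000: state=(2.120)
step 1 (dt=0.02): k1=(2.711), k2=(2.736), k3=(2.736), k4=(2.761); state += dt/6·(k1+2k2+2k3+k4)
t=0.020: state=(2.175)
t=0.040: state=(2.230)
t=0.060: state=(2.287)
continuing one RK4 step at a time; state shown every 25 steps (Δt=0.5):
t=0.500: state=(3.760)
t=1.000: state=(5.697)
t=1.500: state=(7.367)
t=2.000: state=(8.457)
t=2.500: state=(9.046)
t=3.000: state=(9.332)
t=3.500: state=(9.463)
t=4.000: state=(9.522)
t=4.500: state=(9.548)
t=5.000: state=(9.560)
t=5.500: state=(9.565)
t=6.000: state=(9.567)
t=6.500: state=(9.568)
t=7.000: state=(9.569)
t=7.500: state=(9.569)
t=7.980: state=(9.569)

(x) = (9.569)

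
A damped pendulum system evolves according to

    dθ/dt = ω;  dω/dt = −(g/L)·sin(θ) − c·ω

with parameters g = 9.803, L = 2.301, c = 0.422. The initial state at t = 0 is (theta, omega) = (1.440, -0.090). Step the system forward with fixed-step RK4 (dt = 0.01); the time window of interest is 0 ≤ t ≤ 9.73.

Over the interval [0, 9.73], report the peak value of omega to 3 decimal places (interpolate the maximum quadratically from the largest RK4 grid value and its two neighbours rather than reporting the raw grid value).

max omega = 1.660

t=0.000: state=(1.440, -0.090)
step 1 (dt=0.01): k1=(-0.090, -4.186), k2=(-0.111, -4.177), k3=(-0.111, -4.177), k4=(-0.132, -4.168); state += dt/6·(k1+2k2+2k3+k4)
t=0.010: state=(1.439, -0.132)
t=0.020: state=(1.437, -0.173)
t=0.030: state=(1.435, -0.215)
continuing one RK4 step at a time; state shown every 50 steps (Δt=0.5):
t=0.500: state=(0.918, -1.870)
t=1.000: state=(-0.181, -2.159)
t=1.500: state=(-0.922, -0.643)
t=2.000: state=(-0.807, 1.019)
t=2.500: state=(-0.075, 1.650)
t=3.000: state=(0.579, 0.776)
t=3.500: state=(0.628, -0.549)
t=4.000: state=(0.146, -1.195)
t=4.500: state=(-0.369, -0.699)
t=5.000: state=(-0.470, 0.291)
t=5.500: state=(-0.152, 0.853)
t=6.000: state=(0.237, 0.573)
t=6.500: state=(0.346, -0.148)
t=7.000: state=(0.135, -0.606)
t=7.500: state=(-0.153, -0.451)
t=8.000: state=(-0.253, 0.067)
t=8.500: state=(-0.114, 0.429)
t=9.000: state=(0.099, 0.348)
t=9.500: state=(0.184, -0.022)
t=9.730: state=(0.160, -0.183)
largest grid value and its neighbours: omega(2.440)=1.65970, omega(2.450)=1.65975, omega(2.460)=1.65910
parabola through these three points peaks at t≈2.446 with omega≈1.65981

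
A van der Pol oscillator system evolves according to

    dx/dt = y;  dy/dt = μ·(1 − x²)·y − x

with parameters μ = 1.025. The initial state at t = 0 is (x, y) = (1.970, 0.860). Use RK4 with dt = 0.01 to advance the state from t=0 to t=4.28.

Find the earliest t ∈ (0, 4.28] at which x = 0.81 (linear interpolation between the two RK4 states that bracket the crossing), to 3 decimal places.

t = 2.073

t=0.000: state=(1.970, 0.860)
step 1 (dt=0.01): k1=(0.860, -4.510), k2=(0.837, -4.462), k3=(0.838, -4.462), k4=(0.815, -4.414); state += dt/6·(k1+2k2+2k3+k4)
t=0.010: state=(1.978, 0.815)
t=0.020: state=(1.986, 0.772)
t=0.030: state=(1.994, 0.729)
continuing one RK4 step at a time; state shown every 20 steps (Δt=0.2):
t=0.200: state=(2.065, 0.155)
t=0.400: state=(2.054, -0.222)
t=0.600: state=(1.988, -0.418)
t=0.800: state=(1.892, -0.534)
t=1.000: state=(1.776, -0.621)
t=1.200: state=(1.644, -0.702)
t=1.400: state=(1.495, -0.792)
t=1.600: state=(1.326, -0.903)
t=1.800: state=(1.132, -1.047)
t=2.000: state=(0.904, -1.242)
t=2.070: state=(0.814, -1.326)
next step: t=2.080: state=(0.801, -1.339) — x has crossed 0.81
linear interpolation between t=2.070 (0.81393) and t=2.080 (0.80061) → t≈2.073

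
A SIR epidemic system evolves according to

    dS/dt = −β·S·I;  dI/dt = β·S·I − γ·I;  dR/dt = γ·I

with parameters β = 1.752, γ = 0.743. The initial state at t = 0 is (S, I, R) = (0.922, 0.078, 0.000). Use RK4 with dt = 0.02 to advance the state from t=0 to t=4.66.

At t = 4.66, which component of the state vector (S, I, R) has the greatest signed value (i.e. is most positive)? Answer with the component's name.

largest component: R

t=0.000: state=(0.922, 0.078, 0.000)
step 1 (dt=0.02): k1=(-0.126, 0.068, 0.058), k2=(-0.127, 0.068, 0.058), k3=(-0.127, 0.068, 0.058), k4=(-0.128, 0.069, 0.059); state += dt/6·(k1+2k2+2k3+k4)
t=0.020: state=(0.919, 0.079, 0.001)
t=0.040: state=(0.917, 0.081, 0.002)
t=0.060: state=(0.914, 0.082, 0.004)
continuing one RK4 step at a time; state shown every 10 steps (Δt=0.2):
t=0.200: state=(0.895, 0.092, 0.013)
t=0.400: state=(0.864, 0.108, 0.028)
t=0.600: state=(0.829, 0.126, 0.045)
t=0.800: state=(0.791, 0.144, 0.065)
t=1.000: state=(0.750, 0.163, 0.088)
t=1.200: state=(0.706, 0.181, 0.113)
t=1.400: state=(0.661, 0.198, 0.141)
t=1.600: state=(0.615, 0.213, 0.172)
t=1.800: state=(0.569, 0.226, 0.205)
t=2.000: state=(0.525, 0.236, 0.239)
t=2.200: state=(0.482, 0.243, 0.275)
t=2.400: state=(0.443, 0.246, 0.311)
t=2.600: state=(0.406, 0.246, 0.348)
t=2.800: state=(0.373, 0.243, 0.384)
t=3.000: state=(0.343, 0.238, 0.420)
t=3.200: state=(0.316, 0.230, 0.455)
t=3.400: state=(0.292, 0.220, 0.488)
t=3.600: state=(0.270, 0.209, 0.520)
t=3.800: state=(0.252, 0.198, 0.550)
t=4.000: state=(0.235, 0.186, 0.579)
t=4.200: state=(0.221, 0.173, 0.606)
t=4.400: state=(0.209, 0.161, 0.630)
t=4.600: state=(0.198, 0.149, 0.653)
t=4.660: state=(0.194, 0.146, 0.660)
compare at T: S=0.194, I=0.146, R=0.660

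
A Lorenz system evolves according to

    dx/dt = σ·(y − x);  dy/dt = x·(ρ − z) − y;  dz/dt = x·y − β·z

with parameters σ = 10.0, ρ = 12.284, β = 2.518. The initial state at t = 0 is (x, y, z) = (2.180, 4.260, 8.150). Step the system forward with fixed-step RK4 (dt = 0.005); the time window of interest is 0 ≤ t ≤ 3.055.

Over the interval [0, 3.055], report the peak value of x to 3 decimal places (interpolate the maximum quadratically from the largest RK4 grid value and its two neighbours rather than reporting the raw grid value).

t=0.000: state=(2.180, 4.260, 8.150)
step 1 (dt=0.005): k1=(20.800, 4.752, -11.235), k2=(20.399, 5.018, -10.916), k3=(20.415, 5.011, -10.921), k4=(20.030, 5.274, -10.605); state += dt/6·(k1+2k2+2k3+k4)
t=0.005: state=(2.282, 4.285, 8.095)
t=0.010: state=(2.380, 4.313, 8.044)
t=0.015: state=(2.475, 4.343, 7.996)
continuing one RK4 step at a time; state shown every 20 steps (Δt=0.1):
t=0.100: state=(3.790, 5.170, 7.615)
t=0.200: state=(5.167, 6.566, 8.277)
t=0.300: state=(6.499, 7.665, 10.192)
t=0.400: state=(7.248, 7.463, 12.665)
t=0.500: state=(6.852, 5.906, 14.092)
t=0.600: state=(5.628, 4.293, 13.739)
t=0.700: state=(4.444, 3.492, 12.361)
t=0.800: state=(3.788, 3.427, 10.832)
t=0.900: state=(3.693, 3.844, 9.600)
t=1.000: state=(4.055, 4.611, 8.900)
t=1.100: state=(4.767, 5.611, 8.917)
t=1.200: state=(5.665, 6.562, 9.773)
t=1.300: state=(6.420, 6.956, 11.279)
t=1.400: state=(6.614, 6.439, 12.701)
t=1.500: state=(6.114, 5.358, 13.212)
t=1.600: state=(5.276, 4.443, 12.711)
t=1.700: state=(4.577, 4.048, 11.694)
t=1.800: state=(4.251, 4.131, 10.659)
t=1.900: state=(4.319, 4.562, 9.917)
t=2.000: state=(4.706, 5.218, 9.656)
t=2.100: state=(5.290, 5.914, 9.980)
t=2.200: state=(5.871, 6.364, 10.823)
t=2.300: state=(6.188, 6.297, 11.835)
t=2.400: state=(6.069, 5.738, 12.489)
t=2.500: state=(5.601, 5.048, 12.486)
t=2.600: state=(5.064, 4.584, 11.954)
t=2.700: state=(4.700, 4.469, 11.222)
t=2.800: state=(4.611, 4.662, 10.585)
t=2.900: state=(4.784, 5.066, 10.241)
t=3.000: state=(5.141, 5.551, 10.295)
t=3.055: state=(5.371, 5.787, 10.496)
largest grid value and its neighbours: x(0.410)=7.26298, x(0.415)=7.26595, x(0.420)=7.26574
parabola through these three points peaks at t≈0.417 with x≈7.26625

max x = 7.266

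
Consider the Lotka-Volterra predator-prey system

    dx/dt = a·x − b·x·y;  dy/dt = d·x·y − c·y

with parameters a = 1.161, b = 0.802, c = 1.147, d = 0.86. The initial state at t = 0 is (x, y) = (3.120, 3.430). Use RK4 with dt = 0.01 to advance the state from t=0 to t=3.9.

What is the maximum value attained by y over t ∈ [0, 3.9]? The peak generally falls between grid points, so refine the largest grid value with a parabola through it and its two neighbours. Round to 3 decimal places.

max y = 4.534

t=0.000: state=(3.120, 3.430)
step 1 (dt=0.01): k1=(-4.960, 5.269), k2=(-4.986, 5.236), k3=(-4.986, 5.235), k4=(-5.010, 5.200); state += dt/6·(k1+2k2+2k3+k4)
t=0.010: state=(3.070, 3.482)
t=0.020: state=(3.020, 3.534)
t=0.030: state=(2.969, 3.585)
continuing one RK4 step at a time; state shown every 20 steps (Δt=0.2):
t=0.200: state=(2.108, 4.272)
t=0.400: state=(1.302, 4.533)
t=0.600: state=(0.804, 4.303)
t=0.800: state=(0.528, 3.827)
t=1.000: state=(0.376, 3.284)
t=1.200: state=(0.292, 2.763)
t=1.400: state=(0.246, 2.300)
t=1.600: state=(0.222, 1.903)
t=1.800: state=(0.212, 1.570)
t=2.000: state=(0.212, 1.295)
t=2.200: state=(0.222, 1.068)
t=2.400: state=(0.239, 0.884)
t=2.600: state=(0.265, 0.733)
t=2.800: state=(0.301, 0.612)
t=3.000: state=(0.347, 0.514)
t=3.200: state=(0.405, 0.436)
t=3.400: state=(0.479, 0.374)
t=3.600: state=(0.571, 0.325)
t=3.800: state=(0.686, 0.288)
t=3.900: state=(0.753, 0.273)
largest grid value and its neighbours: y(0.380)=4.53328, y(0.390)=4.53395, y(0.400)=4.53333
parabola through these three points peaks at t≈0.390 with y≈4.53395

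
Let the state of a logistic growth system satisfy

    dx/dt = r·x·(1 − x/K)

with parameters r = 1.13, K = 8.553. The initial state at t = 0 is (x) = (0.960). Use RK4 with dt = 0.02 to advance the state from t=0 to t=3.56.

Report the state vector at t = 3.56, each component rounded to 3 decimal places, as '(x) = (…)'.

t=0.000: state=(0.960)
step 1 (dt=0.02): k1=(0.963), k2=(0.971), k3=(0.972), k4=(0.980); state += dt/6·(k1+2k2+2k3+k4)
t=0.020: state=(0.979)
t=0.040: state=(0.999)
t=0.060: state=(1.019)
continuing one RK4 step at a time; state shown every 10 steps (Δt=0.2):
t=0.200: state=(1.170)
t=0.400: state=(1.418)
t=0.600: state=(1.705)
t=0.800: state=(2.035)
t=1.000: state=(2.406)
t=1.200: state=(2.815)
t=1.400: state=(3.257)
t=1.600: state=(3.724)
t=1.800: state=(4.204)
t=2.000: state=(4.686)
t=2.200: state=(5.157)
t=2.400: state=(5.608)
t=2.600: state=(6.028)
t=2.800: state=(6.410)
t=3.000: state=(6.753)
t=3.200: state=(7.053)
t=3.400: state=(7.312)
t=3.560: state=(7.492)

(x) = (7.492)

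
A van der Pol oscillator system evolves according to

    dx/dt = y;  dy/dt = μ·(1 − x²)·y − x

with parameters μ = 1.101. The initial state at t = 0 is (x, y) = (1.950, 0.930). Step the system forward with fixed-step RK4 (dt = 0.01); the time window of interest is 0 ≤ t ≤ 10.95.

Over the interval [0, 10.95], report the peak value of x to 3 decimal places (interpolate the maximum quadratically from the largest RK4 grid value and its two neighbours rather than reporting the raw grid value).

t=0.000: state=(1.950, 0.930)
step 1 (dt=0.01): k1=(0.930, -4.820), k2=(0.906, -4.768), k3=(0.906, -4.768), k4=(0.882, -4.716); state += dt/6·(k1+2k2+2k3+k4)
t=0.010: state=(1.959, 0.882)
t=0.020: state=(1.968, 0.836)
t=0.030: state=(1.976, 0.790)
continuing one RK4 step at a time; state shown every 50 steps (Δt=0.5):
t=0.500: state=(2.021, -0.317)
t=1.000: state=(1.783, -0.588)
t=1.500: state=(1.441, -0.792)
t=2.000: state=(0.965, -1.157)
t=2.500: state=(0.209, -1.973)
t=3.000: state=(-1.039, -2.743)
t=3.500: state=(-1.945, -0.659)
t=4.000: state=(-1.954, 0.363)
t=4.500: state=(-1.699, 0.624)
t=5.000: state=(-1.332, 0.859)
t=5.500: state=(-0.805, 1.307)
t=6.000: state=(0.065, 2.279)
t=6.500: state=(1.374, 2.413)
t=7.000: state=(2.000, 0.228)
t=7.500: state=(1.900, -0.453)
t=8.000: state=(1.614, -0.677)
t=8.500: state=(1.215, -0.944)
t=9.000: state=(0.624, -1.497)
t=9.500: state=(-0.381, -2.578)
t=10.000: state=(-1.651, -1.821)
t=10.500: state=(-2.009, 0.064)
t=10.950: state=(-1.862, 0.497)
largest grid value and its neighbours: x(0.270)=2.06071, x(0.280)=2.06075, x(0.290)=2.06059
parabola through these three points peaks at t≈0.277 with x≈2.06076

max x = 2.061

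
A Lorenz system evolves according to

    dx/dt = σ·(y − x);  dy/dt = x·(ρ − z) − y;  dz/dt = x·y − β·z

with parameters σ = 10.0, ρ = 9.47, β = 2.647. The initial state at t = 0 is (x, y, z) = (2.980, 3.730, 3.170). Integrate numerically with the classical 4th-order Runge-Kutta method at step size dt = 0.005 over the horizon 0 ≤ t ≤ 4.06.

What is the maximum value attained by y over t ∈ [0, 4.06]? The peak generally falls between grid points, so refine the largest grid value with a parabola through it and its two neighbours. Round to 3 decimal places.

max y = 7.800

t=0.000: state=(2.980, 3.730, 3.170)
step 1 (dt=0.005): k1=(7.500, 15.044, 2.724), k2=(7.689, 15.104, 2.889), k3=(7.685, 15.106, 2.890), k4=(7.871, 15.167, 3.057); state += dt/6·(k1+2k2+2k3+k4)
t=0.005: state=(3.018, 3.806, 3.184)
t=0.010: state=(3.059, 3.882, 3.201)
t=0.015: state=(3.101, 3.958, 3.218)
continuing one RK4 step at a time; state shown every 40 steps (Δt=0.2):
t=0.200: state=(5.505, 7.027, 5.600)
t=0.400: state=(7.152, 6.755, 11.110)
t=0.600: state=(4.625, 3.193, 10.947)
t=0.800: state=(2.903, 2.608, 7.914)
t=1.000: state=(3.108, 3.541, 6.027)
t=1.200: state=(4.455, 5.305, 6.193)
t=1.400: state=(5.926, 6.324, 8.673)
t=1.600: state=(5.537, 4.856, 10.302)
t=1.800: state=(4.156, 3.648, 9.091)
t=2.000: state=(3.755, 3.843, 7.537)
t=2.200: state=(4.343, 4.789, 7.143)
t=2.400: state=(5.221, 5.551, 8.180)
t=2.600: state=(5.347, 5.133, 9.349)
t=2.800: state=(4.666, 4.311, 9.125)
t=3.000: state=(4.229, 4.174, 8.211)
t=3.200: state=(4.417, 4.629, 7.761)
t=3.400: state=(4.899, 5.115, 8.148)
t=3.600: state=(5.096, 5.056, 8.827)
t=3.800: state=(4.814, 4.619, 8.919)
t=4.000: state=(4.505, 4.422, 8.470)
t=4.060: state=(4.472, 4.445, 8.328)
largest grid value and its neighbours: y(0.290)=7.79657, y(0.295)=7.79985, y(0.300)=7.79818
parabola through these three points peaks at t≈0.296 with y≈7.79991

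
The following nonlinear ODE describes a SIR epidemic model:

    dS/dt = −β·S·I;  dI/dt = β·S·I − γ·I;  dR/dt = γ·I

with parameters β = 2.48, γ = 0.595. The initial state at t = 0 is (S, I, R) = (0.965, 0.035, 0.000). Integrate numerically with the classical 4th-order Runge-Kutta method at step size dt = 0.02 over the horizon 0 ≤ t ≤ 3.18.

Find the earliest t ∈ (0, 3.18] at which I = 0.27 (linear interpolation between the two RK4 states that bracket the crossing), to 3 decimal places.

t=0.000: state=(0.965, 0.035, 0.000)
step 1 (dt=0.02): k1=(-0.084, 0.063, 0.021), k2=(-0.085, 0.064, 0.021), k3=(-0.085, 0.064, 0.021), k4=(-0.087, 0.065, 0.022); state += dt/6·(k1+2k2+2k3+k4)
t=0.020: state=(0.963, 0.036, 0.000)
t=0.040: state=(0.962, 0.038, 0.001)
t=0.060: state=(0.960, 0.039, 0.001)
continuing one RK4 step at a time; state shown every 10 steps (Δt=0.2):
t=0.200: state=(0.945, 0.050, 0.005)
t=0.400: state=(0.918, 0.070, 0.012)
t=0.600: state=(0.880, 0.098, 0.022)
t=0.800: state=(0.832, 0.133, 0.036)
t=1.000: state=(0.771, 0.175, 0.054)
t=1.200: state=(0.698, 0.224, 0.078)
t=1.360: state=(0.634, 0.265, 0.101)
next step: t=1.380: state=(0.625, 0.271, 0.104) — I has crossed 0.27
linear interpolation between t=1.360 (0.26536) and t=1.380 (0.27054) → t≈1.378

t = 1.378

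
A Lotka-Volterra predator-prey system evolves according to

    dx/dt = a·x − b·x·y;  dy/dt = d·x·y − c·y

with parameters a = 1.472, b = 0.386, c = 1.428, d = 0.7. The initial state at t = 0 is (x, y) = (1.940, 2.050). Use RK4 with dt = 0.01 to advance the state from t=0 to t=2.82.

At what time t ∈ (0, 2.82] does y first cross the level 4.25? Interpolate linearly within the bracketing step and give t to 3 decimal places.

t=0.000: state=(1.940, 2.050)
step 1 (dt=0.01): k1=(1.321, -0.143), k2=(1.326, -0.134), k3=(1.326, -0.134), k4=(1.331, -0.124); state += dt/6·(k1+2k2+2k3+k4)
t=0.010: state=(1.953, 2.049)
t=0.020: state=(1.967, 2.048)
t=0.030: state=(1.980, 2.047)
continuing one RK4 step at a time; state shown every 10 steps (Δt=0.1):
t=0.100: state=(2.077, 2.045)
t=0.200: state=(2.223, 2.061)
t=0.300: state=(2.377, 2.099)
t=0.400: state=(2.537, 2.161)
t=0.500: state=(2.700, 2.250)
t=0.600: state=(2.861, 2.370)
t=0.700: state=(3.017, 2.524)
t=0.800: state=(3.159, 2.716)
t=0.900: state=(3.281, 2.951)
t=1.000: state=(3.375, 3.230)
t=1.100: state=(3.431, 3.554)
t=1.200: state=(3.441, 3.920)
t=1.280: state=(3.413, 4.237)
next step: t=1.290: state=(3.407, 4.278) — y has crossed 4.25
linear interpolation between t=1.280 (4.23729) and t=1.290 (4.27813) → t≈1.283

t = 1.283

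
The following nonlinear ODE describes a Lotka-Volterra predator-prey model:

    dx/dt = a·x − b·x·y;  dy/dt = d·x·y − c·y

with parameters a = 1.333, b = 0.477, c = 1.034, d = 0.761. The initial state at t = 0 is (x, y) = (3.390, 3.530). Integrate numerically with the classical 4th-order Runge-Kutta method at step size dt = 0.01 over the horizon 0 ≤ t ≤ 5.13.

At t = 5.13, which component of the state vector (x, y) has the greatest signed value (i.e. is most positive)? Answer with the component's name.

largest component: x

t=0.000: state=(3.390, 3.530)
step 1 (dt=0.01): k1=(-1.189, 5.457), k2=(-1.231, 5.483), k3=(-1.231, 5.482), k4=(-1.273, 5.508); state += dt/6·(k1+2k2+2k3+k4)
t=0.010: state=(3.378, 3.585)
t=0.020: state=(3.365, 3.640)
t=0.030: state=(3.351, 3.696)
continuing one RK4 step at a time; state shown every 20 steps (Δt=0.2):
t=0.200: state=(2.993, 4.684)
t=0.400: state=(2.371, 5.738)
t=0.600: state=(1.730, 6.369)
t=0.800: state=(1.220, 6.470)
t=1.000: state=(0.870, 6.156)
t=1.200: state=(0.647, 5.611)
t=1.400: state=(0.510, 4.978)
t=1.600: state=(0.427, 4.345)
t=1.800: state=(0.379, 3.755)
t=2.000: state=(0.354, 3.228)
t=2.200: state=(0.348, 2.768)
t=2.400: state=(0.355, 2.374)
t=2.600: state=(0.376, 2.041)
t=2.800: state=(0.410, 1.762)
t=3.000: state=(0.457, 1.530)
t=3.200: state=(0.521, 1.340)
t=3.400: state=(0.603, 1.187)
t=3.600: state=(0.707, 1.066)
t=3.800: state=(0.838, 0.974)
t=4.000: state=(1.000, 0.911)
t=4.200: state=(1.199, 0.875)
t=4.400: state=(1.441, 0.870)
t=4.600: state=(1.729, 0.899)
t=4.800: state=(2.065, 0.976)
t=5.000: state=(2.441, 1.117)
t=5.130: state=(2.698, 1.260)
compare at T: x=2.698, y=1.260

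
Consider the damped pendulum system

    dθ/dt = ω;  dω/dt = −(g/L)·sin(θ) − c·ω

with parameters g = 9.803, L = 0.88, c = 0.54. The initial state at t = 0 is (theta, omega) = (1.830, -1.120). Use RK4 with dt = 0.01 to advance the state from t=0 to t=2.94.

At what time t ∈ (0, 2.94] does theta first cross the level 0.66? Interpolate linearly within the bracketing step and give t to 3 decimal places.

t = 0.392

t=0.000: state=(1.830, -1.120)
step 1 (dt=0.01): k1=(-1.120, -10.163), k2=(-1.171, -10.151), k3=(-1.171, -10.152), k4=(-1.222, -10.141); state += dt/6·(k1+2k2+2k3+k4)
t=0.010: state=(1.818, -1.222)
t=0.020: state=(1.806, -1.323)
t=0.030: state=(1.792, -1.424)
continuing one RK4 step at a time; state shown every 10 steps (Δt=0.1):
t=0.100: state=(1.668, -2.126)
t=0.200: state=(1.406, -3.095)
t=0.300: state=(1.052, -3.951)
t=0.390: state=(0.670, -4.503)
next step: t=0.400: state=(0.625, -4.545) — theta has crossed 0.66
linear interpolation between t=0.390 (0.66978) and t=0.400 (0.62454) → t≈0.392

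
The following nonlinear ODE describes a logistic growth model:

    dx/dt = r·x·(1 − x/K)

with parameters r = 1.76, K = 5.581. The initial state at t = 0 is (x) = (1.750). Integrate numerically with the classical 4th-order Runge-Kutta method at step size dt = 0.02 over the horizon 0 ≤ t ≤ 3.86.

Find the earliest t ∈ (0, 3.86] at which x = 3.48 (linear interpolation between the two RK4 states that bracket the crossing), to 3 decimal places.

t = 0.732

t=0.000: state=(1.750)
step 1 (dt=0.02): k1=(2.114), k2=(2.128), k3=(2.128), k4=(2.142); state += dt/6·(k1+2k2+2k3+k4)
t=0.020: state=(1.793)
t=0.040: state=(1.836)
t=0.060: state=(1.879)
continuing one RK4 step at a time; state shown every 10 steps (Δt=0.2):
t=0.200: state=(2.198)
t=0.400: state=(2.680)
t=0.600: state=(3.168)
t=0.720: state=(3.453)
next step: t=0.740: state=(3.499) — x has crossed 3.48
linear interpolation between t=0.720 (3.45251) and t=0.740 (3.49866) → t≈0.732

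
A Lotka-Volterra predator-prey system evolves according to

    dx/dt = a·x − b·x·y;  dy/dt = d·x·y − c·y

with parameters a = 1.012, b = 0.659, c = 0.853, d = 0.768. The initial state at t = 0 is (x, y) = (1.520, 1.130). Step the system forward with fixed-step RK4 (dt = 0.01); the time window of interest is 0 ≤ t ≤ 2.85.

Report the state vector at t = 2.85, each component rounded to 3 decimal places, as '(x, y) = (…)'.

(x, y) = (0.820, 2.095)

t=0.000: state=(1.520, 1.130)
step 1 (dt=0.01): k1=(0.406, 0.355), k2=(0.405, 0.358), k3=(0.405, 0.358), k4=(0.404, 0.360); state += dt/6·(k1+2k2+2k3+k4)
t=0.010: state=(1.524, 1.134)
t=0.020: state=(1.528, 1.137)
t=0.030: state=(1.532, 1.141)
continuing one RK4 step at a time; state shown every 10 steps (Δt=0.1):
t=0.100: state=(1.559, 1.168)
t=0.200: state=(1.595, 1.211)
t=0.300: state=(1.627, 1.258)
t=0.400: state=(1.655, 1.310)
t=0.500: state=(1.676, 1.367)
t=0.600: state=(1.692, 1.429)
t=0.700: state=(1.700, 1.495)
t=0.800: state=(1.701, 1.564)
t=0.900: state=(1.693, 1.636)
t=1.000: state=(1.678, 1.710)
t=1.100: state=(1.655, 1.785)
t=1.200: state=(1.624, 1.859)
t=1.300: state=(1.586, 1.931)
t=1.400: state=(1.542, 1.999)
t=1.500: state=(1.492, 2.063)
t=1.600: state=(1.438, 2.120)
t=1.700: state=(1.382, 2.169)
t=1.800: state=(1.323, 2.210)
t=1.900: state=(1.265, 2.241)
t=2.000: state=(1.206, 2.263)
t=2.100: state=(1.149, 2.274)
t=2.200: state=(1.095, 2.276)
t=2.300: state=(1.043, 2.269)
t=2.400: state=(0.994, 2.253)
t=2.500: state=(0.949, 2.229)
t=2.600: state=(0.907, 2.198)
t=2.700: state=(0.870, 2.160)
t=2.800: state=(0.836, 2.118)
t=2.850: state=(0.820, 2.095)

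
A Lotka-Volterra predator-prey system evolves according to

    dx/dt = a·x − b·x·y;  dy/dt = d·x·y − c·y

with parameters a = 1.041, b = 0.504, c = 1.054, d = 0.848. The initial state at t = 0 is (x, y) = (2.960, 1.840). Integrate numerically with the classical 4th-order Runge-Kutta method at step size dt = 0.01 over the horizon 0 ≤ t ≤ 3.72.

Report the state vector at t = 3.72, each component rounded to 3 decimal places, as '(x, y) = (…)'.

(x, y) = (0.511, 0.975)

t=0.000: state=(2.960, 1.840)
step 1 (dt=0.01): k1=(0.336, 2.679), k2=(0.317, 2.701), k3=(0.316, 2.701), k4=(0.296, 2.724); state += dt/6·(k1+2k2+2k3+k4)
t=0.010: state=(2.963, 1.867)
t=0.020: state=(2.966, 1.894)
t=0.030: state=(2.968, 1.922)
continuing one RK4 step at a time; state shown every 20 steps (Δt=0.2):
t=0.200: state=(2.939, 2.464)
t=0.400: state=(2.718, 3.233)
t=0.600: state=(2.320, 4.023)
t=0.800: state=(1.843, 4.639)
t=1.000: state=(1.396, 4.939)
t=1.200: state=(1.044, 4.913)
t=1.400: state=(0.793, 4.643)
t=1.600: state=(0.624, 4.237)
t=1.800: state=(0.513, 3.776)
t=2.000: state=(0.442, 3.315)
t=2.200: state=(0.398, 2.882)
t=2.400: state=(0.374, 2.492)
t=2.600: state=(0.365, 2.148)
t=2.800: state=(0.367, 1.851)
t=3.000: state=(0.380, 1.597)
t=3.200: state=(0.403, 1.382)
t=3.400: state=(0.436, 1.202)
t=3.600: state=(0.479, 1.052)
t=3.720: state=(0.511, 0.975)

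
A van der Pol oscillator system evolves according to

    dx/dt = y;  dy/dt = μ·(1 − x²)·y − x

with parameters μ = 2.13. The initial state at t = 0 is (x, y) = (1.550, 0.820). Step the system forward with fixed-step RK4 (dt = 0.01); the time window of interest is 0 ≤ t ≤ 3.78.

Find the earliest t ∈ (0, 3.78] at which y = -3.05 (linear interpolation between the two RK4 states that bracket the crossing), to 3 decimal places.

t = 2.418

t=0.000: state=(1.550, 0.820)
step 1 (dt=0.01): k1=(0.820, -4.000), k2=(0.800, -3.966), k3=(0.800, -3.966), k4=(0.780, -3.930); state += dt/6·(k1+2k2+2k3+k4)
t=0.010: state=(1.558, 0.780)
t=0.020: state=(1.566, 0.741)
t=0.030: state=(1.573, 0.703)
continuing one RK4 step at a time; state shown every 20 steps (Δt=0.2):
t=0.200: state=(1.645, 0.185)
t=0.400: state=(1.645, -0.145)
t=0.600: state=(1.598, -0.307)
t=0.800: state=(1.526, -0.401)
t=1.000: state=(1.439, -0.474)
t=1.200: state=(1.337, -0.550)
t=1.400: state=(1.218, -0.645)
t=1.600: state=(1.076, -0.779)
t=1.800: state=(0.901, -0.985)
t=2.000: state=(0.673, -1.327)
t=2.200: state=(0.353, -1.927)
t=2.400: state=(-0.126, -2.942)
t=2.410: state=(-0.156, -3.003)
next step: t=2.420: state=(-0.186, -3.064) — y has crossed -3.05
linear interpolation between t=2.410 (-3.00274) and t=2.420 (-3.06374) → t≈2.418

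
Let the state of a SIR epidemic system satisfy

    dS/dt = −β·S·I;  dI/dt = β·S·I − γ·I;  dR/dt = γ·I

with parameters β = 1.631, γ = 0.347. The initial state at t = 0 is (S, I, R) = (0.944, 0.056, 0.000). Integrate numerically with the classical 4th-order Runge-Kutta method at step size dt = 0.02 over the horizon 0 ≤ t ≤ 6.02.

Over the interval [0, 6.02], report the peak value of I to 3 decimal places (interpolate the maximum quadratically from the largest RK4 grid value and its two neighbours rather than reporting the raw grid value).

t=0.000: state=(0.944, 0.056, 0.000)
step 1 (dt=0.02): k1=(-0.086, 0.067, 0.019), k2=(-0.087, 0.068, 0.020), k3=(-0.087, 0.068, 0.020), k4=(-0.088, 0.068, 0.020); state += dt/6·(k1+2k2+2k3+k4)
t=0.020: state=(0.942, 0.057, 0.000)
t=0.040: state=(0.940, 0.059, 0.001)
t=0.060: state=(0.939, 0.060, 0.001)
continuing one RK4 step at a time; state shown every 10 steps (Δt=0.2):
t=0.200: state=(0.925, 0.071, 0.004)
t=0.400: state=(0.901, 0.089, 0.010)
t=0.600: state=(0.872, 0.111, 0.017)
t=0.800: state=(0.838, 0.137, 0.025)
t=1.000: state=(0.797, 0.167, 0.036)
t=1.200: state=(0.751, 0.200, 0.049)
t=1.400: state=(0.699, 0.237, 0.064)
t=1.600: state=(0.643, 0.275, 0.082)
t=1.800: state=(0.585, 0.313, 0.102)
t=2.000: state=(0.525, 0.350, 0.125)
t=2.200: state=(0.465, 0.384, 0.151)
t=2.400: state=(0.408, 0.413, 0.178)
t=2.600: state=(0.356, 0.437, 0.208)
t=2.800: state=(0.307, 0.454, 0.239)
t=3.000: state=(0.265, 0.465, 0.271)
t=3.200: state=(0.227, 0.470, 0.303)
t=3.400: state=(0.195, 0.469, 0.336)
t=3.600: state=(0.167, 0.465, 0.368)
t=3.800: state=(0.144, 0.456, 0.400)
t=4.000: state=(0.124, 0.444, 0.431)
t=4.200: state=(0.108, 0.431, 0.462)
t=4.400: state=(0.094, 0.415, 0.491)
t=4.600: state=(0.082, 0.398, 0.519)
t=4.800: state=(0.072, 0.381, 0.546)
t=5.000: state=(0.064, 0.364, 0.572)
t=5.200: state=(0.057, 0.346, 0.597)
t=5.400: state=(0.051, 0.329, 0.620)
t=5.600: state=(0.046, 0.311, 0.642)
t=5.800: state=(0.042, 0.295, 0.663)
t=6.000: state=(0.038, 0.279, 0.683)
t=6.020: state=(0.038, 0.277, 0.685)
largest grid value and its neighbours: I(3.260)=0.47021, I(3.280)=0.47024, I(3.300)=0.47023
parabola through these three points peaks at t≈3.285 with I≈0.47025

max I = 0.470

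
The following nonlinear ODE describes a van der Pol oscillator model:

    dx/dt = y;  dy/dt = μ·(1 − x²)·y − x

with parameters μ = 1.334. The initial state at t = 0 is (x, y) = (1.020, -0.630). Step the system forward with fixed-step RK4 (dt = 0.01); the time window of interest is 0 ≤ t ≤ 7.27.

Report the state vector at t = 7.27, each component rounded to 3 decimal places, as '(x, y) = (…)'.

t=0.000: state=(1.020, -0.630)
step 1 (dt=0.01): k1=(-0.630, -0.986), k2=(-0.635, -0.988), k3=(-0.635, -0.988), k4=(-0.640, -0.990); state += dt/6·(k1+2k2+2k3+k4)
t=0.010: state=(1.014, -0.640)
t=0.020: state=(1.007, -0.650)
t=0.030: state=(1.001, -0.660)
continuing one RK4 step at a time; state shown every 25 steps (Δt=0.25):
t=0.250: state=(0.830, -0.898)
t=0.500: state=(0.563, -1.255)
t=0.750: state=(0.189, -1.776)
t=1.000: state=(-0.338, -2.443)
t=1.250: state=(-1.004, -2.732)
t=1.500: state=(-1.598, -1.831)
t=1.750: state=(-1.891, -0.585)
t=2.000: state=(-1.942, 0.080)
t=2.250: state=(-1.884, 0.351)
t=2.500: state=(-1.778, 0.479)
t=2.750: state=(-1.647, 0.569)
t=3.000: state=(-1.494, 0.661)
t=3.250: state=(-1.314, 0.780)
t=3.500: state=(-1.099, 0.951)
t=3.750: state=(-0.831, 1.216)
t=4.000: state=(-0.478, 1.646)
t=4.250: state=(0.012, 2.313)
t=4.500: state=(0.682, 2.982)
t=4.750: state=(1.412, 2.582)
t=5.000: state=(1.875, 1.101)
t=5.250: state=(2.010, 0.111)
t=5.500: state=(1.981, -0.276)
t=5.750: state=(1.891, -0.429)
t=6.000: state=(1.772, -0.515)
t=6.250: state=(1.634, -0.590)
t=6.500: state=(1.476, -0.680)
t=6.750: state=(1.292, -0.801)
t=7.000: state=(1.071, -0.979)
t=7.250: state=(0.794, -1.260)
t=7.270: state=(0.768, -1.289)

(x, y) = (0.768, -1.289)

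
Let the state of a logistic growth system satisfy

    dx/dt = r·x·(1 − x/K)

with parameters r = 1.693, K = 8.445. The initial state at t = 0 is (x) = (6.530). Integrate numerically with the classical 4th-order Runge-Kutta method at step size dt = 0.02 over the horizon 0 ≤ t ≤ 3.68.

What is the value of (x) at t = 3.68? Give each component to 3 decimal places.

(x) = (8.440)

t=0.000: state=(6.530)
step 1 (dt=0.02): k1=(2.507), k2=(2.484), k3=(2.484), k4=(2.460); state += dt/6·(k1+2k2+2k3+k4)
t=0.020: state=(6.580)
t=0.040: state=(6.628)
t=0.060: state=(6.676)
continuing one RK4 step at a time; state shown every 10 steps (Δt=0.2):
t=0.200: state=(6.985)
t=0.400: state=(7.350)
t=0.600: state=(7.634)
t=0.800: state=(7.851)
t=1.000: state=(8.013)
t=1.200: state=(8.132)
t=1.400: state=(8.220)
t=1.600: state=(8.283)
t=1.800: state=(8.329)
t=2.000: state=(8.362)
t=2.200: state=(8.386)
t=2.400: state=(8.403)
t=2.600: state=(8.415)
t=2.800: state=(8.423)
t=3.000: state=(8.430)
t=3.200: state=(8.434)
t=3.400: state=(8.437)
t=3.600: state=(8.439)
t=3.680: state=(8.440)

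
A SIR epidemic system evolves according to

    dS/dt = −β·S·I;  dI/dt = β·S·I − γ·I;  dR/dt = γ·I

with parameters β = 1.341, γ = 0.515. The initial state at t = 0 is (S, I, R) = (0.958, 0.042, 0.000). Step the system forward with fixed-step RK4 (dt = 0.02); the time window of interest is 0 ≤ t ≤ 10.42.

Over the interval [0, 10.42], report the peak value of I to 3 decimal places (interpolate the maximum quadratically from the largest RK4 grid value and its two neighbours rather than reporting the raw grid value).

max I = 0.265

t=0.000: state=(0.958, 0.042, 0.000)
step 1 (dt=0.02): k1=(-0.054, 0.032, 0.022), k2=(-0.054, 0.033, 0.022), k3=(-0.054, 0.033, 0.022), k4=(-0.055, 0.033, 0.022); state += dt/6·(k1+2k2+2k3+k4)
t=0.020: state=(0.957, 0.043, 0.000)
t=0.040: state=(0.956, 0.043, 0.001)
t=0.060: state=(0.955, 0.044, 0.001)
continuing one RK4 step at a time; state shown every 25 steps (Δt=0.5):
t=0.500: state=(0.926, 0.061, 0.013)
t=1.000: state=(0.881, 0.087, 0.032)
t=1.500: state=(0.823, 0.119, 0.058)
t=2.000: state=(0.751, 0.156, 0.094)
t=2.500: state=(0.668, 0.194, 0.139)
t=3.000: state=(0.580, 0.227, 0.193)
t=3.500: state=(0.493, 0.252, 0.255)
t=4.000: state=(0.415, 0.264, 0.321)
t=4.500: state=(0.347, 0.263, 0.390)
t=5.000: state=(0.292, 0.252, 0.456)
t=5.500: state=(0.248, 0.233, 0.519)
t=6.000: state=(0.214, 0.210, 0.576)
t=6.500: state=(0.187, 0.186, 0.627)
t=7.000: state=(0.167, 0.162, 0.671)
t=7.500: state=(0.151, 0.139, 0.710)
t=8.000: state=(0.138, 0.118, 0.743)
t=8.500: state=(0.129, 0.100, 0.771)
t=9.000: state=(0.121, 0.084, 0.795)
t=9.500: state=(0.115, 0.070, 0.815)
t=10.000: state=(0.110, 0.059, 0.831)
t=10.420: state=(0.107, 0.050, 0.843)
largest grid value and its neighbours: I(4.200)=0.26490, I(4.220)=0.26491, I(4.240)=0.26489
parabola through these three points peaks at t≈4.217 with I≈0.26491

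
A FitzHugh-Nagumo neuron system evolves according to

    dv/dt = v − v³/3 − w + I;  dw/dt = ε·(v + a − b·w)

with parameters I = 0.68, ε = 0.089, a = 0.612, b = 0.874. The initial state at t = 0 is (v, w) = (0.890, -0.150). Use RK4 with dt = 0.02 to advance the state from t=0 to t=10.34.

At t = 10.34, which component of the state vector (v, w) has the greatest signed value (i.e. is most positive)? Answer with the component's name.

largest component: w

t=0.000: state=(0.890, -0.150)
step 1 (dt=0.02): k1=(1.485, 0.145), k2=(1.486, 0.147), k3=(1.486, 0.147), k4=(1.487, 0.148); state += dt/6·(k1+2k2+2k3+k4)
t=0.020: state=(0.920, -0.147)
t=0.040: state=(0.949, -0.144)
t=0.060: state=(0.979, -0.141)
continuing one RK4 step at a time; state shown every 25 steps (Δt=0.5):
t=0.500: state=(1.561, -0.063)
t=1.000: state=(1.880, 0.042)
t=1.500: state=(1.946, 0.152)
t=2.000: state=(1.933, 0.257)
t=2.500: state=(1.902, 0.358)
t=3.000: state=(1.866, 0.453)
t=3.500: state=(1.829, 0.543)
t=4.000: state=(1.792, 0.628)
t=4.500: state=(1.755, 0.708)
t=5.000: state=(1.717, 0.784)
t=5.500: state=(1.680, 0.855)
t=6.000: state=(1.642, 0.921)
t=6.500: state=(1.604, 0.984)
t=7.000: state=(1.566, 1.042)
t=7.500: state=(1.528, 1.097)
t=8.000: state=(1.489, 1.147)
t=8.500: state=(1.449, 1.194)
t=9.000: state=(1.409, 1.238)
t=9.500: state=(1.368, 1.278)
t=10.000: state=(1.326, 1.315)
t=10.340: state=(1.296, 1.338)
compare at T: v=1.296, w=1.338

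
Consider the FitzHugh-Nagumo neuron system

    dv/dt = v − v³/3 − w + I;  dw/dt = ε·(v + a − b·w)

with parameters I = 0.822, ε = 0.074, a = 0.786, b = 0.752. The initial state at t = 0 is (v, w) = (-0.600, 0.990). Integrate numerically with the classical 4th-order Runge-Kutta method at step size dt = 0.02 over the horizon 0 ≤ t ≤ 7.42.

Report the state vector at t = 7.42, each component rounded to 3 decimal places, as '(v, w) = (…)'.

t=0.000: state=(-0.600, 0.990)
step 1 (dt=0.02): k1=(-0.696, -0.041), k2=(-0.700, -0.042), k3=(-0.700, -0.042), k4=(-0.704, -0.042); state += dt/6·(k1+2k2+2k3+k4)
t=0.020: state=(-0.614, 0.989)
t=0.040: state=(-0.628, 0.988)
t=0.060: state=(-0.642, 0.987)
continuing one RK4 step at a time; state shown every 25 steps (Δt=0.5):
t=0.500: state=(-0.985, 0.963)
t=1.000: state=(-1.356, 0.922)
t=1.500: state=(-1.587, 0.871)
t=2.000: state=(-1.680, 0.816)
t=2.500: state=(-1.700, 0.760)
t=3.000: state=(-1.690, 0.706)
t=3.500: state=(-1.669, 0.654)
t=4.000: state=(-1.643, 0.605)
t=4.500: state=(-1.616, 0.557)
t=5.000: state=(-1.588, 0.512)
t=5.500: state=(-1.560, 0.469)
t=6.000: state=(-1.531, 0.429)
t=6.500: state=(-1.502, 0.390)
t=7.000: state=(-1.472, 0.354)
t=7.420: state=(-1.447, 0.325)

(v, w) = (-1.447, 0.325)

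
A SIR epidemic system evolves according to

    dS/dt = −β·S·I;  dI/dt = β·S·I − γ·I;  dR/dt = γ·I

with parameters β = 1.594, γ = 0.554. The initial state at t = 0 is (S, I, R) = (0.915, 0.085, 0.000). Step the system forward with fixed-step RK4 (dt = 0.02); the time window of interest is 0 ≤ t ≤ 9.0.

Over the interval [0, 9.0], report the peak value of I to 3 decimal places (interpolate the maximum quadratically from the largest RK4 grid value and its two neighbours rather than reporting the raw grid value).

max I = 0.316

t=0.000: state=(0.915, 0.085, 0.000)
step 1 (dt=0.02): k1=(-0.124, 0.077, 0.047), k2=(-0.125, 0.077, 0.048), k3=(-0.125, 0.077, 0.048), k4=(-0.126, 0.078, 0.048); state += dt/6·(k1+2k2+2k3+k4)
t=0.020: state=(0.913, 0.087, 0.001)
t=0.040: state=(0.910, 0.088, 0.002)
t=0.060: state=(0.907, 0.090, 0.003)
continuing one RK4 step at a time; state shown every 25 steps (Δt=0.5):
t=0.500: state=(0.841, 0.130, 0.029)
t=1.000: state=(0.742, 0.185, 0.073)
t=1.500: state=(0.625, 0.242, 0.132)
t=2.000: state=(0.506, 0.288, 0.206)
t=2.500: state=(0.397, 0.313, 0.290)
t=3.000: state=(0.309, 0.314, 0.377)
t=3.500: state=(0.242, 0.296, 0.462)
t=4.000: state=(0.193, 0.266, 0.540)
t=4.500: state=(0.159, 0.232, 0.609)
t=5.000: state=(0.134, 0.198, 0.669)
t=5.500: state=(0.116, 0.165, 0.719)
t=6.000: state=(0.103, 0.137, 0.761)
t=6.500: state=(0.093, 0.112, 0.795)
t=7.000: state=(0.086, 0.091, 0.823)
t=7.500: state=(0.080, 0.074, 0.846)
t=8.000: state=(0.076, 0.060, 0.864)
t=8.500: state=(0.073, 0.048, 0.879)
t=9.000: state=(0.070, 0.038, 0.891)
largest grid value and its neighbours: I(2.740)=0.31598, I(2.760)=0.31601, I(2.780)=0.31600
parabola through these three points peaks at t≈2.766 with I≈0.31601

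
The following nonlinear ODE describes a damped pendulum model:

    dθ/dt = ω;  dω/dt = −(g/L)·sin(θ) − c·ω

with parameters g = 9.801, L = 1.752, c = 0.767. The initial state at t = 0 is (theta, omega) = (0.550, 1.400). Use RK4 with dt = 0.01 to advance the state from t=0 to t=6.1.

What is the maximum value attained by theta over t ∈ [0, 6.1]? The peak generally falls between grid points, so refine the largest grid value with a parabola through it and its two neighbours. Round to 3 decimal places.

max theta = 0.785

t=0.000: state=(0.550, 1.400)
step 1 (dt=0.01): k1=(1.400, -3.998), k2=(1.380, -4.016), k3=(1.380, -4.015), k4=(1.360, -4.033); state += dt/6·(k1+2k2+2k3+k4)
t=0.010: state=(0.564, 1.360)
t=0.020: state=(0.577, 1.319)
t=0.030: state=(0.590, 1.279)
continuing one RK4 step at a time; state shown every 20 steps (Δt=0.2):
t=0.200: state=(0.747, 0.562)
t=0.400: state=(0.777, -0.244)
t=0.600: state=(0.659, -0.899)
t=0.800: state=(0.434, -1.313)
t=1.000: state=(0.155, -1.424)
t=1.200: state=(-0.116, -1.235)
t=1.400: state=(-0.324, -0.823)
t=1.600: state=(-0.438, -0.311)
t=1.800: state=(-0.450, 0.187)
t=2.000: state=(-0.371, 0.579)
t=2.200: state=(-0.229, 0.805)
t=2.400: state=(-0.062, 0.839)
t=2.600: state=(0.095, 0.698)
t=2.800: state=(0.209, 0.436)
t=3.000: state=(0.266, 0.124)
t=3.200: state=(0.260, -0.168)
t=3.400: state=(0.203, -0.386)
t=3.600: state=(0.113, -0.495)
t=3.800: state=(0.013, -0.489)
t=4.000: state=(-0.075, -0.384)
t=4.200: state=(-0.136, -0.216)
t=4.400: state=(-0.161, -0.028)
t=4.600: state=(-0.149, 0.138)
t=4.800: state=(-0.109, 0.253)
t=5.000: state=(-0.052, 0.301)
t=5.200: state=(0.007, 0.280)
t=5.400: state=(0.056, 0.206)
t=5.600: state=(0.087, 0.100)
t=5.800: state=(0.096, -0.011)
t=6.000: state=(0.084, -0.104)
t=6.100: state=(0.072, -0.138)
largest grid value and its neighbours: theta(0.330)=0.78478, theta(0.340)=0.78484, theta(0.350)=0.78450
parabola through these three points peaks at t≈0.337 with theta≈0.78486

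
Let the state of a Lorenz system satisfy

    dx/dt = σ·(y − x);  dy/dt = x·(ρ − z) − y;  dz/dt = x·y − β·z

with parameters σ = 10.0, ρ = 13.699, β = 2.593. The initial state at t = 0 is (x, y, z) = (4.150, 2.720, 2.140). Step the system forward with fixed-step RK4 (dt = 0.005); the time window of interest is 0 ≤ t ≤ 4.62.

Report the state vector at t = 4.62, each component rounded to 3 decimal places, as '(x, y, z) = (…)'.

t=0.000: state=(4.150, 2.720, 2.140)
step 1 (dt=0.005): k1=(-14.300, 45.250, 5.739), k2=(-12.811, 44.664, 6.070), k3=(-12.863, 44.705, 6.072), k4=(-11.422, 44.159, 6.399); state += dt/6·(k1+2k2+2k3+k4)
t=0.005: state=(4.086, 2.943, 2.170)
t=0.010: state=(4.035, 3.162, 2.204)
t=0.015: state=(3.998, 3.376, 2.241)
continuing one RK4 step at a time; state shown every 40 steps (Δt=0.2):
t=0.200: state=(7.643, 11.001, 7.689)
t=0.400: state=(9.201, 5.848, 20.070)
t=0.600: state=(2.412, 0.552, 13.878)
t=0.800: state=(1.047, 1.079, 8.418)
t=1.000: state=(1.834, 2.616, 5.404)
t=1.200: state=(4.688, 6.911, 5.649)
t=1.400: state=(9.371, 10.419, 14.804)
t=1.600: state=(5.771, 2.762, 17.058)
t=1.800: state=(2.315, 1.806, 11.184)
t=2.000: state=(2.671, 3.418, 7.581)
t=2.200: state=(5.348, 7.272, 7.906)
t=2.400: state=(8.575, 8.853, 15.045)
t=2.600: state=(5.590, 3.472, 15.822)
t=2.800: state=(3.183, 2.907, 11.192)
t=3.000: state=(3.939, 4.890, 8.710)
t=3.200: state=(6.624, 8.079, 10.825)
t=3.400: state=(7.532, 6.618, 15.709)
t=3.600: state=(4.775, 3.633, 13.876)
t=3.800: state=(3.921, 4.147, 10.622)
t=4.000: state=(5.327, 6.395, 10.113)
t=4.200: state=(7.175, 7.547, 13.438)
t=4.400: state=(6.145, 5.060, 14.781)
t=4.600: state=(4.521, 4.186, 12.299)
t=4.620: state=(4.465, 4.239, 12.046)

(x, y, z) = (4.465, 4.239, 12.046)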